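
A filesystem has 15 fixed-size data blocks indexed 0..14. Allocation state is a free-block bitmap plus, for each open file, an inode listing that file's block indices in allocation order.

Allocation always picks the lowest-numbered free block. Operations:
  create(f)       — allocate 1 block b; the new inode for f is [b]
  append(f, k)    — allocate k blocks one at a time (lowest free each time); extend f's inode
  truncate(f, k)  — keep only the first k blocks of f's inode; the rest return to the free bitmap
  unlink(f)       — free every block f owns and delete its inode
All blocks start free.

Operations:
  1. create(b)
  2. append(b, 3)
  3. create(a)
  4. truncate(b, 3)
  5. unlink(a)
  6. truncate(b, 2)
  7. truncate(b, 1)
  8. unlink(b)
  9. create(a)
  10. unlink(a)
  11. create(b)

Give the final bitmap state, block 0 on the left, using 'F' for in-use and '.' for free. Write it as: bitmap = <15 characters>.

  1. create(b)  ⇒  F..............  {b→[0]}
  2. append(b, 3)  ⇒  FFFF...........  {b→[0, 1, 2, 3]}
  3. create(a)  ⇒  FFFFF..........  {a→[4]; b→[0, 1, 2, 3]}
  4. truncate(b, 3)  ⇒  FFF.F..........  {a→[4]; b→[0, 1, 2]}
  5. unlink(a)  ⇒  FFF............  {b→[0, 1, 2]}
  6. truncate(b, 2)  ⇒  FF.............  {b→[0, 1]}
  7. truncate(b, 1)  ⇒  F..............  {b→[0]}
  8. unlink(b)  ⇒  ...............  {}
  9. create(a)  ⇒  F..............  {a→[0]}
  10. unlink(a)  ⇒  ...............  {}
  11. create(b)  ⇒  F..............  {b→[0]}

bitmap = F..............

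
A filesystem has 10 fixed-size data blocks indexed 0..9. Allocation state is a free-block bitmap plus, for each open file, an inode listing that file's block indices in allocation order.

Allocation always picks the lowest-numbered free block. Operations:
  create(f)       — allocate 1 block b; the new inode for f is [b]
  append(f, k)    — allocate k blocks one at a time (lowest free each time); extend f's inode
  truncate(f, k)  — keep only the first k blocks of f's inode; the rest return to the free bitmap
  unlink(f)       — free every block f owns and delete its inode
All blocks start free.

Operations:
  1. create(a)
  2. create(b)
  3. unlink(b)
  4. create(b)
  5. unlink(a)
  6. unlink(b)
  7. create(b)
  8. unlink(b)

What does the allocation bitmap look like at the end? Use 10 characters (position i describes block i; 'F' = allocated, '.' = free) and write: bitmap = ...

after create(a) → a:[0]  free=[F.........]
after create(b) → a:[0], b:[1]  free=[FF........]
after unlink(b) → a:[0]  free=[F.........]
after create(b) → a:[0], b:[1]  free=[FF........]
after unlink(a) → b:[1]  free=[.F........]
after unlink(b) →   free=[..........]
after create(b) → b:[0]  free=[F.........]
after unlink(b) →   free=[..........]

bitmap = ..........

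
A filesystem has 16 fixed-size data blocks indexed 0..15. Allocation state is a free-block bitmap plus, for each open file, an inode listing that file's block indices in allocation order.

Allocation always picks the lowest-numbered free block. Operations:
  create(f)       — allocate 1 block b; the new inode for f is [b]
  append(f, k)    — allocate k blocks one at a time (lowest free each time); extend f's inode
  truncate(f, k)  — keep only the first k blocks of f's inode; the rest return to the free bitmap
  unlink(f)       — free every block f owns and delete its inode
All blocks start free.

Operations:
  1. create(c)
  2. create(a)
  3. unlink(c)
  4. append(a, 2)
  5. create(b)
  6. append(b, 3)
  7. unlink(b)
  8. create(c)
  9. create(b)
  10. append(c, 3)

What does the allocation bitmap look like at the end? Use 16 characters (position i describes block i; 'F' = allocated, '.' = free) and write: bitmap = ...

bitmap = FFFFFFFF........

create(c): bitmap=F............... | c=[0]
create(a): bitmap=FF.............. | a=[1] c=[0]
unlink(c): bitmap=.F.............. | a=[1]
append(a, 2): bitmap=FFF............. | a=[1, 0, 2]
create(b): bitmap=FFFF............ | a=[1, 0, 2] b=[3]
append(b, 3): bitmap=FFFFFFF......... | a=[1, 0, 2] b=[3, 4, 5, 6]
unlink(b): bitmap=FFF............. | a=[1, 0, 2]
create(c): bitmap=FFFF............ | a=[1, 0, 2] c=[3]
create(b): bitmap=FFFFF........... | a=[1, 0, 2] b=[4] c=[3]
append(c, 3): bitmap=FFFFFFFF........ | a=[1, 0, 2] b=[4] c=[3, 5, 6, 7]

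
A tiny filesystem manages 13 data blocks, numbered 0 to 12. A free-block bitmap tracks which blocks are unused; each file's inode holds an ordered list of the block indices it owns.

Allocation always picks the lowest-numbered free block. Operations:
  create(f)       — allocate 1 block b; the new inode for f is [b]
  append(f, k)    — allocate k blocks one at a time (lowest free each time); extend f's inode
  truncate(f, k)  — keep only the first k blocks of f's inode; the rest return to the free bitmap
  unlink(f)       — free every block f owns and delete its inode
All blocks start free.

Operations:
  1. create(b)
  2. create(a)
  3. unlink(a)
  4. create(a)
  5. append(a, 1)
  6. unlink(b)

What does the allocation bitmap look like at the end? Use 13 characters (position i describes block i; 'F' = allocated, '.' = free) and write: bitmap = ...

  1. create(b)  ⇒  F............  {b→[0]}
  2. create(a)  ⇒  FF...........  {a→[1]; b→[0]}
  3. unlink(a)  ⇒  F............  {b→[0]}
  4. create(a)  ⇒  FF...........  {a→[1]; b→[0]}
  5. append(a, 1)  ⇒  FFF..........  {a→[1, 2]; b→[0]}
  6. unlink(b)  ⇒  .FF..........  {a→[1, 2]}

bitmap = .FF..........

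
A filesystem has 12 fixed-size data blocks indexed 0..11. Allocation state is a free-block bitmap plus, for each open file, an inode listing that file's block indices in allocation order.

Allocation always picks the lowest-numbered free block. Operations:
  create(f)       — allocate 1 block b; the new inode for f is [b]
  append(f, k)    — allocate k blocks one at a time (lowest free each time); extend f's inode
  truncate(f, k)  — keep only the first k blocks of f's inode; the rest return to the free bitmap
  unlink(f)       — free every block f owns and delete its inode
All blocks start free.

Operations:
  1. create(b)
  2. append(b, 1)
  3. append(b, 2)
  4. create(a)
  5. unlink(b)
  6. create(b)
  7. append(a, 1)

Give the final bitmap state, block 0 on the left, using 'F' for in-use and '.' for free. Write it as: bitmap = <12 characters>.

after create(b) → b:[0]  free=[F...........]
after append(b, 1) → b:[0, 1]  free=[FF..........]
after append(b, 2) → b:[0, 1, 2, 3]  free=[FFFF........]
after create(a) → a:[4], b:[0, 1, 2, 3]  free=[FFFFF.......]
after unlink(b) → a:[4]  free=[....F.......]
after create(b) → a:[4], b:[0]  free=[F...F.......]
after append(a, 1) → a:[4, 1], b:[0]  free=[FF..F.......]

bitmap = FF..F.......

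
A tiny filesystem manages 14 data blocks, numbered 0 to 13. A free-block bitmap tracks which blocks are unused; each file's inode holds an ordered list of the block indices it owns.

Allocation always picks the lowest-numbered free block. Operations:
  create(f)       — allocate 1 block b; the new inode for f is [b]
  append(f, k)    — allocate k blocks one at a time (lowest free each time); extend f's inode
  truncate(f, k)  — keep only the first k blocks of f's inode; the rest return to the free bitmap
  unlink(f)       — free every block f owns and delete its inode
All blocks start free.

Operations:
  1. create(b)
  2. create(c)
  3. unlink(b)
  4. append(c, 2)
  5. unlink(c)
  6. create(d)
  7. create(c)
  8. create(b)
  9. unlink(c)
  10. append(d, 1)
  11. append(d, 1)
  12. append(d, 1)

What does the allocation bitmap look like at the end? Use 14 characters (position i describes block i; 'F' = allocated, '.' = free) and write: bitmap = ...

bitmap = FFFFF.........

create(b): bitmap=F............. | b=[0]
create(c): bitmap=FF............ | b=[0] c=[1]
unlink(b): bitmap=.F............ | c=[1]
append(c, 2): bitmap=FFF........... | c=[1, 0, 2]
unlink(c): bitmap=.............. | 
create(d): bitmap=F............. | d=[0]
create(c): bitmap=FF............ | c=[1] d=[0]
create(b): bitmap=FFF........... | b=[2] c=[1] d=[0]
unlink(c): bitmap=F.F........... | b=[2] d=[0]
append(d, 1): bitmap=FFF........... | b=[2] d=[0, 1]
append(d, 1): bitmap=FFFF.......... | b=[2] d=[0, 1, 3]
append(d, 1): bitmap=FFFFF......... | b=[2] d=[0, 1, 3, 4]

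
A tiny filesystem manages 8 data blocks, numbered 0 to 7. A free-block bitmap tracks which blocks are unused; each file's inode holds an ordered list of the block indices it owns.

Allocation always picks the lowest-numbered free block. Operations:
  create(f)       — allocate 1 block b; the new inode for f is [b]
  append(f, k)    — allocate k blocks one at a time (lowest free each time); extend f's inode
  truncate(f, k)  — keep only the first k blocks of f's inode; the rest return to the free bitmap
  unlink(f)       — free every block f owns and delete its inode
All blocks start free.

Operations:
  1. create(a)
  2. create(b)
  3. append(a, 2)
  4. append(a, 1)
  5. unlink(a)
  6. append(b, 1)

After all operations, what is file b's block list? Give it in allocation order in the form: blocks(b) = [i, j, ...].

create(a): bitmap=F....... | a=[0]
create(b): bitmap=FF...... | a=[0] b=[1]
append(a, 2): bitmap=FFFF.... | a=[0, 2, 3] b=[1]
append(a, 1): bitmap=FFFFF... | a=[0, 2, 3, 4] b=[1]
unlink(a): bitmap=.F...... | b=[1]
append(b, 1): bitmap=FF...... | b=[1, 0]

blocks(b) = [1, 0]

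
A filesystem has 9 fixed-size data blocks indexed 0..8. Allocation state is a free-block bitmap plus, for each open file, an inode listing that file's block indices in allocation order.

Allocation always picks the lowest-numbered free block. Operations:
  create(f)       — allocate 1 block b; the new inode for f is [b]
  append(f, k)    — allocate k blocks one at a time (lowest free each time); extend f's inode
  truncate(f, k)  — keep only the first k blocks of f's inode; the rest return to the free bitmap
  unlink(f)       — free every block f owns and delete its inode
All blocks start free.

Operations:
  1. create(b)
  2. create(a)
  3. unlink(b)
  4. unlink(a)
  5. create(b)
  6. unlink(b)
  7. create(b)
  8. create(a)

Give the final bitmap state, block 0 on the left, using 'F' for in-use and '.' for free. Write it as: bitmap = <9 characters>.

bitmap = FF.......

after create(b) → b:[0]  free=[F........]
after create(a) → a:[1], b:[0]  free=[FF.......]
after unlink(b) → a:[1]  free=[.F.......]
after unlink(a) →   free=[.........]
after create(b) → b:[0]  free=[F........]
after unlink(b) →   free=[.........]
after create(b) → b:[0]  free=[F........]
after create(a) → a:[1], b:[0]  free=[FF.......]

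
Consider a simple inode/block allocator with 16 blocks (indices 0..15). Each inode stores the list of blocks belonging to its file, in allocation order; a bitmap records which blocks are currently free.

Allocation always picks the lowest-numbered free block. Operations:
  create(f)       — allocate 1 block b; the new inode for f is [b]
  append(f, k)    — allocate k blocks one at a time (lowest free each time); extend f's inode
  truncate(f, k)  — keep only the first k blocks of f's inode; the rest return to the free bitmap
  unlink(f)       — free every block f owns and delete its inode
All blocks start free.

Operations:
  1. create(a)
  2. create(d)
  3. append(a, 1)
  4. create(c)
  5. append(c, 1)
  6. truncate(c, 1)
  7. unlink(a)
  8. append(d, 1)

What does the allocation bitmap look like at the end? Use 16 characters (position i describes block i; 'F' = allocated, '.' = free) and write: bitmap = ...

  1. create(a)  ⇒  F...............  {a→[0]}
  2. create(d)  ⇒  FF..............  {a→[0]; d→[1]}
  3. append(a, 1)  ⇒  FFF.............  {a→[0, 2]; d→[1]}
  4. create(c)  ⇒  FFFF............  {a→[0, 2]; c→[3]; d→[1]}
  5. append(c, 1)  ⇒  FFFFF...........  {a→[0, 2]; c→[3, 4]; d→[1]}
  6. truncate(c, 1)  ⇒  FFFF............  {a→[0, 2]; c→[3]; d→[1]}
  7. unlink(a)  ⇒  .F.F............  {c→[3]; d→[1]}
  8. append(d, 1)  ⇒  FF.F............  {c→[3]; d→[1, 0]}

bitmap = FF.F............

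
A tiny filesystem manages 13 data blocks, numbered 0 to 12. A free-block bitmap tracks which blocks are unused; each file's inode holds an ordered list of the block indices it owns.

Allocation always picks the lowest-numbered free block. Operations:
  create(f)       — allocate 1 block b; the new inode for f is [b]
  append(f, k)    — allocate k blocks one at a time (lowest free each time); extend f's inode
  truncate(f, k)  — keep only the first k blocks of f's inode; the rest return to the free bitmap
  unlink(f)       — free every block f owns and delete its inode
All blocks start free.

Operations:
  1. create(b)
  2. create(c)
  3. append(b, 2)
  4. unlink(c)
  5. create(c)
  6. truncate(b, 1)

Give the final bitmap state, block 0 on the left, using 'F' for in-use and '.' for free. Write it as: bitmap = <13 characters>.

  1. create(b)  ⇒  F............  {b→[0]}
  2. create(c)  ⇒  FF...........  {b→[0]; c→[1]}
  3. append(b, 2)  ⇒  FFFF.........  {b→[0, 2, 3]; c→[1]}
  4. unlink(c)  ⇒  F.FF.........  {b→[0, 2, 3]}
  5. create(c)  ⇒  FFFF.........  {b→[0, 2, 3]; c→[1]}
  6. truncate(b, 1)  ⇒  FF...........  {b→[0]; c→[1]}

bitmap = FF...........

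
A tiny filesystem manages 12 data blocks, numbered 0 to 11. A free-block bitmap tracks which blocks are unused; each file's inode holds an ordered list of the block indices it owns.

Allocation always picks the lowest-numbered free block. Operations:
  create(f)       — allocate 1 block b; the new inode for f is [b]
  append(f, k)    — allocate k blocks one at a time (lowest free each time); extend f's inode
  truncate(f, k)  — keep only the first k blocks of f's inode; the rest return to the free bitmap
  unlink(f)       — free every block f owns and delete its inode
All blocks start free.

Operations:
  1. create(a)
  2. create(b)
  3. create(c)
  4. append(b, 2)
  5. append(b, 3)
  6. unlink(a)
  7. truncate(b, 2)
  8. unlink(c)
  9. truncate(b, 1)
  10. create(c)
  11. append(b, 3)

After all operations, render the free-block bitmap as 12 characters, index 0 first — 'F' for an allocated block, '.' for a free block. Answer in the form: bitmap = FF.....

bitmap = FFFFF.......

  1. create(a)  ⇒  F...........  {a→[0]}
  2. create(b)  ⇒  FF..........  {a→[0]; b→[1]}
  3. create(c)  ⇒  FFF.........  {a→[0]; b→[1]; c→[2]}
  4. append(b, 2)  ⇒  FFFFF.......  {a→[0]; b→[1, 3, 4]; c→[2]}
  5. append(b, 3)  ⇒  FFFFFFFF....  {a→[0]; b→[1, 3, 4, 5, 6, 7]; c→[2]}
  6. unlink(a)  ⇒  .FFFFFFF....  {b→[1, 3, 4, 5, 6, 7]; c→[2]}
  7. truncate(b, 2)  ⇒  .FFF........  {b→[1, 3]; c→[2]}
  8. unlink(c)  ⇒  .F.F........  {b→[1, 3]}
  9. truncate(b, 1)  ⇒  .F..........  {b→[1]}
  10. create(c)  ⇒  FF..........  {b→[1]; c→[0]}
  11. append(b, 3)  ⇒  FFFFF.......  {b→[1, 2, 3, 4]; c→[0]}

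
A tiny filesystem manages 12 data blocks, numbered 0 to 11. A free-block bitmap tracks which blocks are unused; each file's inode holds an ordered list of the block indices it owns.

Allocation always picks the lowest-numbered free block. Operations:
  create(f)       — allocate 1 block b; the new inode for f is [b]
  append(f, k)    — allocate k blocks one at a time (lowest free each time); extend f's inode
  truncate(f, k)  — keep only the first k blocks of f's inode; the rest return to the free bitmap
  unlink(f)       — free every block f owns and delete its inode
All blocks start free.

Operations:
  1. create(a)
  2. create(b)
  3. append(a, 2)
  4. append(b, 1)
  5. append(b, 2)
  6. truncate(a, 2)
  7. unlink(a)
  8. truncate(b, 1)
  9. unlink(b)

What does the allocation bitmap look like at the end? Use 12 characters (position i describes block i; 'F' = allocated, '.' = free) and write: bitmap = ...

after create(a) → a:[0]  free=[F...........]
after create(b) → a:[0], b:[1]  free=[FF..........]
after append(a, 2) → a:[0, 2, 3], b:[1]  free=[FFFF........]
after append(b, 1) → a:[0, 2, 3], b:[1, 4]  free=[FFFFF.......]
after append(b, 2) → a:[0, 2, 3], b:[1, 4, 5, 6]  free=[FFFFFFF.....]
after truncate(a, 2) → a:[0, 2], b:[1, 4, 5, 6]  free=[FFF.FFF.....]
after unlink(a) → b:[1, 4, 5, 6]  free=[.F..FFF.....]
after truncate(b, 1) → b:[1]  free=[.F..........]
after unlink(b) →   free=[............]

bitmap = ............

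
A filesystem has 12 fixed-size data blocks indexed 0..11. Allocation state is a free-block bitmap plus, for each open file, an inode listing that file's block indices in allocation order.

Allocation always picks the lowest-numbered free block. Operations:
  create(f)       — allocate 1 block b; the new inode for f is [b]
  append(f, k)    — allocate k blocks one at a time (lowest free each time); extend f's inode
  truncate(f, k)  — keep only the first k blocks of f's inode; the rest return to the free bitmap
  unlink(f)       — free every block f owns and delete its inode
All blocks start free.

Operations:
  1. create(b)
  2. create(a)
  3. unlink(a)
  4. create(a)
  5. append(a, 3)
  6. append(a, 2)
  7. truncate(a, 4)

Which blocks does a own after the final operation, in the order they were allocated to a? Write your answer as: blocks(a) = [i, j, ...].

after create(b) → b:[0]  free=[F...........]
after create(a) → a:[1], b:[0]  free=[FF..........]
after unlink(a) → b:[0]  free=[F...........]
after create(a) → a:[1], b:[0]  free=[FF..........]
after append(a, 3) → a:[1, 2, 3, 4], b:[0]  free=[FFFFF.......]
after append(a, 2) → a:[1, 2, 3, 4, 5, 6], b:[0]  free=[FFFFFFF.....]
after truncate(a, 4) → a:[1, 2, 3, 4], b:[0]  free=[FFFFF.......]

blocks(a) = [1, 2, 3, 4]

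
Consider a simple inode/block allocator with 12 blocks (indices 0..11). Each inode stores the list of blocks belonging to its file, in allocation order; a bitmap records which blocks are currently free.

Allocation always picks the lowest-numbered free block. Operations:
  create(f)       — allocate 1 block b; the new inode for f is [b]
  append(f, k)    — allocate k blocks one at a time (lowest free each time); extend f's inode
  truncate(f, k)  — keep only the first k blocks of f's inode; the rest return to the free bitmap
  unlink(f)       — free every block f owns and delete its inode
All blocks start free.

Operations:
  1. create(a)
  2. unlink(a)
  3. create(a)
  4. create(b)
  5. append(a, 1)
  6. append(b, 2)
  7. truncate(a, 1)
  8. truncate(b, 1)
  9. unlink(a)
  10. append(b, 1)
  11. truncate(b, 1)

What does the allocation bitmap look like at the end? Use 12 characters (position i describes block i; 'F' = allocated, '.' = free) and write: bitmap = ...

  1. create(a)  ⇒  F...........  {a→[0]}
  2. unlink(a)  ⇒  ............  {}
  3. create(a)  ⇒  F...........  {a→[0]}
  4. create(b)  ⇒  FF..........  {a→[0]; b→[1]}
  5. append(a, 1)  ⇒  FFF.........  {a→[0, 2]; b→[1]}
  6. append(b, 2)  ⇒  FFFFF.......  {a→[0, 2]; b→[1, 3, 4]}
  7. truncate(a, 1)  ⇒  FF.FF.......  {a→[0]; b→[1, 3, 4]}
  8. truncate(b, 1)  ⇒  FF..........  {a→[0]; b→[1]}
  9. unlink(a)  ⇒  .F..........  {b→[1]}
  10. append(b, 1)  ⇒  FF..........  {b→[1, 0]}
  11. truncate(b, 1)  ⇒  .F..........  {b→[1]}

bitmap = .F..........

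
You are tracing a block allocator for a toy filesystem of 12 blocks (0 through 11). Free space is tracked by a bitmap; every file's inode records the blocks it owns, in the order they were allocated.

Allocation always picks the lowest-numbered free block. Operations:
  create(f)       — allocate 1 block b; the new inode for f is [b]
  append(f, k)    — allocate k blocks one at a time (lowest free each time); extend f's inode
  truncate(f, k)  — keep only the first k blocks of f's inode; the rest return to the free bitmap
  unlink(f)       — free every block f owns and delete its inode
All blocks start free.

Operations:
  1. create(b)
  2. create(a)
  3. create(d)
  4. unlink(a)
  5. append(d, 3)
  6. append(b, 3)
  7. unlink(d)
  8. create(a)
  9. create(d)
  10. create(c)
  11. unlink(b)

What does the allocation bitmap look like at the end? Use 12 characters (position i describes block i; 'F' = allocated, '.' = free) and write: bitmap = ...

bitmap = .FFF........

[1] create(b) — b=0 (map F...........)
[2] create(a) — a=1 b=0 (map FF..........)
[3] create(d) — a=1 b=0 d=2 (map FFF.........)
[4] unlink(a) — b=0 d=2 (map F.F.........)
[5] append(d, 3) — b=0 d=2,1,3,4 (map FFFFF.......)
[6] append(b, 3) — b=0,5,6,7 d=2,1,3,4 (map FFFFFFFF....)
[7] unlink(d) — b=0,5,6,7 (map F....FFF....)
[8] create(a) — a=1 b=0,5,6,7 (map FF...FFF....)
[9] create(d) — a=1 b=0,5,6,7 d=2 (map FFF..FFF....)
[10] create(c) — a=1 b=0,5,6,7 c=3 d=2 (map FFFF.FFF....)
[11] unlink(b) — a=1 c=3 d=2 (map .FFF........)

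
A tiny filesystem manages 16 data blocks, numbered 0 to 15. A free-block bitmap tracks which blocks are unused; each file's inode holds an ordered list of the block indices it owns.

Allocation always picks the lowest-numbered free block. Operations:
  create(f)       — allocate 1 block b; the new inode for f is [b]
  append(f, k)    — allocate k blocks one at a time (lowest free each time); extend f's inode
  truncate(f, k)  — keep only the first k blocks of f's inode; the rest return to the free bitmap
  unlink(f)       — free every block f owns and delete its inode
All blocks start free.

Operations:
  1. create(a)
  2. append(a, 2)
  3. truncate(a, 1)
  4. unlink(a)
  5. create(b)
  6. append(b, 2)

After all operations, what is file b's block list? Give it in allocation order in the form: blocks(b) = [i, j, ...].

create(a): bitmap=F............... | a=[0]
append(a, 2): bitmap=FFF............. | a=[0, 1, 2]
truncate(a, 1): bitmap=F............... | a=[0]
unlink(a): bitmap=................ | 
create(b): bitmap=F............... | b=[0]
append(b, 2): bitmap=FFF............. | b=[0, 1, 2]

blocks(b) = [0, 1, 2]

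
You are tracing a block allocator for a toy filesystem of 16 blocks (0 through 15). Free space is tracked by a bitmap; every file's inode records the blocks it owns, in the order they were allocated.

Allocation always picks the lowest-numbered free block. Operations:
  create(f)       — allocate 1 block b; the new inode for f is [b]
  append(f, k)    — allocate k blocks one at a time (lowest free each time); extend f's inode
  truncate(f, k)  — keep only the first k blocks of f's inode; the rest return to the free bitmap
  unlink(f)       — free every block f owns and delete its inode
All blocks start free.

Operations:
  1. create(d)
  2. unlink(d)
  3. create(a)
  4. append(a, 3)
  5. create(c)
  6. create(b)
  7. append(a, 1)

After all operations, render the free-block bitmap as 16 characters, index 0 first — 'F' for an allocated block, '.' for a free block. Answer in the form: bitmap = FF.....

[1] create(d) — d=0 (map F...............)
[2] unlink(d) —  (map ................)
[3] create(a) — a=0 (map F...............)
[4] append(a, 3) — a=0,1,2,3 (map FFFF............)
[5] create(c) — a=0,1,2,3 c=4 (map FFFFF...........)
[6] create(b) — a=0,1,2,3 b=5 c=4 (map FFFFFF..........)
[7] append(a, 1) — a=0,1,2,3,6 b=5 c=4 (map FFFFFFF.........)

bitmap = FFFFFFF.........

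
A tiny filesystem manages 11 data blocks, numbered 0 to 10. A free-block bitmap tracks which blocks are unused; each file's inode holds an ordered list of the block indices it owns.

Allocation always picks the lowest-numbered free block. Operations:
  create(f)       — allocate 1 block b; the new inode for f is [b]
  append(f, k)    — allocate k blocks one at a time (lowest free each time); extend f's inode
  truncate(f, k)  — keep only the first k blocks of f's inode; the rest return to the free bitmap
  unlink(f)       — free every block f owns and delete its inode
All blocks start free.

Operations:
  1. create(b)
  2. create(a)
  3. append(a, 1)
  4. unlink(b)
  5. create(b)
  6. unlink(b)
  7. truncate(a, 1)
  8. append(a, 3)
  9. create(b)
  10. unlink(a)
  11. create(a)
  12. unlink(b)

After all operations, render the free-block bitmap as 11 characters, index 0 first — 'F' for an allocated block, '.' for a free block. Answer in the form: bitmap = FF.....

bitmap = F..........

create(b): bitmap=F.......... | b=[0]
create(a): bitmap=FF......... | a=[1] b=[0]
append(a, 1): bitmap=FFF........ | a=[1, 2] b=[0]
unlink(b): bitmap=.FF........ | a=[1, 2]
create(b): bitmap=FFF........ | a=[1, 2] b=[0]
unlink(b): bitmap=.FF........ | a=[1, 2]
truncate(a, 1): bitmap=.F......... | a=[1]
append(a, 3): bitmap=FFFF....... | a=[1, 0, 2, 3]
create(b): bitmap=FFFFF...... | a=[1, 0, 2, 3] b=[4]
unlink(a): bitmap=....F...... | b=[4]
create(a): bitmap=F...F...... | a=[0] b=[4]
unlink(b): bitmap=F.......... | a=[0]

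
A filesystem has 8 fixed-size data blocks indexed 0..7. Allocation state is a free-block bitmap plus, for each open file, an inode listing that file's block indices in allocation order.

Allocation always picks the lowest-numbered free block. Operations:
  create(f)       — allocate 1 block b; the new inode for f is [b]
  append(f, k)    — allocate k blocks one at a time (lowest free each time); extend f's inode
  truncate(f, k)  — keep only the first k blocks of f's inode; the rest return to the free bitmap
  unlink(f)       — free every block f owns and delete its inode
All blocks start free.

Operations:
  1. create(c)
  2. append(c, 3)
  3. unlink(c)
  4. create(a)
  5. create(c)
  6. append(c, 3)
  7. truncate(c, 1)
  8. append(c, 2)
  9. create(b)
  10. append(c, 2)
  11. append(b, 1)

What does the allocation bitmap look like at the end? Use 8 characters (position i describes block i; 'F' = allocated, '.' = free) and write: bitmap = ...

bitmap = FFFFFFFF

create(c): bitmap=F....... | c=[0]
append(c, 3): bitmap=FFFF.... | c=[0, 1, 2, 3]
unlink(c): bitmap=........ | 
create(a): bitmap=F....... | a=[0]
create(c): bitmap=FF...... | a=[0] c=[1]
append(c, 3): bitmap=FFFFF... | a=[0] c=[1, 2, 3, 4]
truncate(c, 1): bitmap=FF...... | a=[0] c=[1]
append(c, 2): bitmap=FFFF.... | a=[0] c=[1, 2, 3]
create(b): bitmap=FFFFF... | a=[0] b=[4] c=[1, 2, 3]
append(c, 2): bitmap=FFFFFFF. | a=[0] b=[4] c=[1, 2, 3, 5, 6]
append(b, 1): bitmap=FFFFFFFF | a=[0] b=[4, 7] c=[1, 2, 3, 5, 6]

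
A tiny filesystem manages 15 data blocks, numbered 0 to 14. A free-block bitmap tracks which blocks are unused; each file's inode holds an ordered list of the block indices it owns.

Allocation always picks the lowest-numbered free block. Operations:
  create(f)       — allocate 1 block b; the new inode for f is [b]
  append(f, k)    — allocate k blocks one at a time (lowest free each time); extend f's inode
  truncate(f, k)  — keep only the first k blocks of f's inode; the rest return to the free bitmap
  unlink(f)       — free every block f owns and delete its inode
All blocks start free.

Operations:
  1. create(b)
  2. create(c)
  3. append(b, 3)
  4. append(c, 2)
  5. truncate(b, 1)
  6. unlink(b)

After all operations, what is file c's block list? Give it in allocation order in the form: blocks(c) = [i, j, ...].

create(b): bitmap=F.............. | b=[0]
create(c): bitmap=FF............. | b=[0] c=[1]
append(b, 3): bitmap=FFFFF.......... | b=[0, 2, 3, 4] c=[1]
append(c, 2): bitmap=FFFFFFF........ | b=[0, 2, 3, 4] c=[1, 5, 6]
truncate(b, 1): bitmap=FF...FF........ | b=[0] c=[1, 5, 6]
unlink(b): bitmap=.F...FF........ | c=[1, 5, 6]

blocks(c) = [1, 5, 6]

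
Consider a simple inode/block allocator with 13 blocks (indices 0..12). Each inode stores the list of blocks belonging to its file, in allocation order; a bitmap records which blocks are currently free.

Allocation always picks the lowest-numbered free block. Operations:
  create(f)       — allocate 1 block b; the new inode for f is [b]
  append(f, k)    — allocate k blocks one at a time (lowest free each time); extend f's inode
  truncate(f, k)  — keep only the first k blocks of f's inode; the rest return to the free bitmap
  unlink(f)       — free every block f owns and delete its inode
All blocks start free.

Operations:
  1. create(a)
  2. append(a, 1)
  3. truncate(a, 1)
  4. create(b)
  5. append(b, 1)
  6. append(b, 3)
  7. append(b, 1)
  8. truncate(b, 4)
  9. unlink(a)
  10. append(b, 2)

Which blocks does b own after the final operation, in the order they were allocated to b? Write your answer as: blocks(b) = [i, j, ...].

blocks(b) = [1, 2, 3, 4, 0, 5]

after create(a) → a:[0]  free=[F............]
after append(a, 1) → a:[0, 1]  free=[FF...........]
after truncate(a, 1) → a:[0]  free=[F............]
after create(b) → a:[0], b:[1]  free=[FF...........]
after append(b, 1) → a:[0], b:[1, 2]  free=[FFF..........]
after append(b, 3) → a:[0], b:[1, 2, 3, 4, 5]  free=[FFFFFF.......]
after append(b, 1) → a:[0], b:[1, 2, 3, 4, 5, 6]  free=[FFFFFFF......]
after truncate(b, 4) → a:[0], b:[1, 2, 3, 4]  free=[FFFFF........]
after unlink(a) → b:[1, 2, 3, 4]  free=[.FFFF........]
after append(b, 2) → b:[1, 2, 3, 4, 0, 5]  free=[FFFFFF.......]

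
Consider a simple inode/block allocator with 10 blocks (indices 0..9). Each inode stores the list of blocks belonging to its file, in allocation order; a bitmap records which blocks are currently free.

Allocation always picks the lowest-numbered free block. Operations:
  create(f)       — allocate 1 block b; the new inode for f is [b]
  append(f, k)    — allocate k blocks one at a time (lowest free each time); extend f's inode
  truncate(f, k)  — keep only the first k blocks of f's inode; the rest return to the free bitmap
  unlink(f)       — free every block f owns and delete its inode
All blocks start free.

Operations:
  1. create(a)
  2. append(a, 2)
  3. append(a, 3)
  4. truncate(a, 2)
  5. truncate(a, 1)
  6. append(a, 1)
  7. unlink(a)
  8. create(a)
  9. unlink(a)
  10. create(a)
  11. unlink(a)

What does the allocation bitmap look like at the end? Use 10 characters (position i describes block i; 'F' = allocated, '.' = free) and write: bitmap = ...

[1] create(a) — a=0 (map F.........)
[2] append(a, 2) — a=0,1,2 (map FFF.......)
[3] append(a, 3) — a=0,1,2,3,4,5 (map FFFFFF....)
[4] truncate(a, 2) — a=0,1 (map FF........)
[5] truncate(a, 1) — a=0 (map F.........)
[6] append(a, 1) — a=0,1 (map FF........)
[7] unlink(a) —  (map ..........)
[8] create(a) — a=0 (map F.........)
[9] unlink(a) —  (map ..........)
[10] create(a) — a=0 (map F.........)
[11] unlink(a) —  (map ..........)

bitmap = ..........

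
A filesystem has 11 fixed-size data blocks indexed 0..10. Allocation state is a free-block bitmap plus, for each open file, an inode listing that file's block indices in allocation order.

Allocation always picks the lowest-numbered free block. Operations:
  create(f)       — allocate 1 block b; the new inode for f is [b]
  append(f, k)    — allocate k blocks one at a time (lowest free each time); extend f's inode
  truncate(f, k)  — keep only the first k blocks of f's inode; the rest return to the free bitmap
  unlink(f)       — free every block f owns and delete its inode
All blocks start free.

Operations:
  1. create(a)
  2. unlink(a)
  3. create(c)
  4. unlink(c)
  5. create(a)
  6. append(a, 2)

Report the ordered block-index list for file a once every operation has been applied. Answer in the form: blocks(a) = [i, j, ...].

  1. create(a)  ⇒  F..........  {a→[0]}
  2. unlink(a)  ⇒  ...........  {}
  3. create(c)  ⇒  F..........  {c→[0]}
  4. unlink(c)  ⇒  ...........  {}
  5. create(a)  ⇒  F..........  {a→[0]}
  6. append(a, 2)  ⇒  FFF........  {a→[0, 1, 2]}

blocks(a) = [0, 1, 2]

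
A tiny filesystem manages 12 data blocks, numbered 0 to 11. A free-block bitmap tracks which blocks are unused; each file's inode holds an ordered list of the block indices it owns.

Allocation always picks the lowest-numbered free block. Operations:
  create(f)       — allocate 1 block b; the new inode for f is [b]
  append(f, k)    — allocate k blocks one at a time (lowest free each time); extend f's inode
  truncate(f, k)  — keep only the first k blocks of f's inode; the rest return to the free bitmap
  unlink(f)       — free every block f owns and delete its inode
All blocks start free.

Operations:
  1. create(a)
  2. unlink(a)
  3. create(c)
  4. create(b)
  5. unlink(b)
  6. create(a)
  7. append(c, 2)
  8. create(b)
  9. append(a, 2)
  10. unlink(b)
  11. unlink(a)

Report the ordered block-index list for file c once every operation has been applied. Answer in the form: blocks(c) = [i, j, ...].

blocks(c) = [0, 2, 3]

  1. create(a)  ⇒  F...........  {a→[0]}
  2. unlink(a)  ⇒  ............  {}
  3. create(c)  ⇒  F...........  {c→[0]}
  4. create(b)  ⇒  FF..........  {b→[1]; c→[0]}
  5. unlink(b)  ⇒  F...........  {c→[0]}
  6. create(a)  ⇒  FF..........  {a→[1]; c→[0]}
  7. append(c, 2)  ⇒  FFFF........  {a→[1]; c→[0, 2, 3]}
  8. create(b)  ⇒  FFFFF.......  {a→[1]; b→[4]; c→[0, 2, 3]}
  9. append(a, 2)  ⇒  FFFFFFF.....  {a→[1, 5, 6]; b→[4]; c→[0, 2, 3]}
  10. unlink(b)  ⇒  FFFF.FF.....  {a→[1, 5, 6]; c→[0, 2, 3]}
  11. unlink(a)  ⇒  F.FF........  {c→[0, 2, 3]}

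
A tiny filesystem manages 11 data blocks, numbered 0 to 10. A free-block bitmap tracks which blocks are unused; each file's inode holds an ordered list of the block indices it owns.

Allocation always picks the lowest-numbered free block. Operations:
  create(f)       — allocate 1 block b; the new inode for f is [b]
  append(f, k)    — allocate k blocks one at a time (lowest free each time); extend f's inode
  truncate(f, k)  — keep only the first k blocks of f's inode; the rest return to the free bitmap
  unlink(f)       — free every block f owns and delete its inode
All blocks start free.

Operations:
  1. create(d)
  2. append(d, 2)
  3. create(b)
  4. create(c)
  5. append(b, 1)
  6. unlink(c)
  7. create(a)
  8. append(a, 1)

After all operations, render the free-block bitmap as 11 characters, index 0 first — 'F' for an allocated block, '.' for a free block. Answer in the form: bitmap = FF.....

after create(d) → d:[0]  free=[F..........]
after append(d, 2) → d:[0, 1, 2]  free=[FFF........]
after create(b) → b:[3], d:[0, 1, 2]  free=[FFFF.......]
after create(c) → b:[3], c:[4], d:[0, 1, 2]  free=[FFFFF......]
after append(b, 1) → b:[3, 5], c:[4], d:[0, 1, 2]  free=[FFFFFF.....]
after unlink(c) → b:[3, 5], d:[0, 1, 2]  free=[FFFF.F.....]
after create(a) → a:[4], b:[3, 5], d:[0, 1, 2]  free=[FFFFFF.....]
after append(a, 1) → a:[4, 6], b:[3, 5], d:[0, 1, 2]  free=[FFFFFFF....]

bitmap = FFFFFFF....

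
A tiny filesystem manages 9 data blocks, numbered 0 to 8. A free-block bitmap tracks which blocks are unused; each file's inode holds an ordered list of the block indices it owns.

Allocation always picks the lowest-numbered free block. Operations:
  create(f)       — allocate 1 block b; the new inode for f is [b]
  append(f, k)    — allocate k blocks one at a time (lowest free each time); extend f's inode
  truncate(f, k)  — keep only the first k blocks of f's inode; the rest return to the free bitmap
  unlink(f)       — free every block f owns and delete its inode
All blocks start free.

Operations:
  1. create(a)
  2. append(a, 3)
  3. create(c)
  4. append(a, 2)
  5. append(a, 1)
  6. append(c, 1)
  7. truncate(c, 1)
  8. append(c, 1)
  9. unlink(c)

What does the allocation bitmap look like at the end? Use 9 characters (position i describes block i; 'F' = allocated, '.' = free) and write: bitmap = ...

[1] create(a) — a=0 (map F........)
[2] append(a, 3) — a=0,1,2,3 (map FFFF.....)
[3] create(c) — a=0,1,2,3 c=4 (map FFFFF....)
[4] append(a, 2) — a=0,1,2,3,5,6 c=4 (map FFFFFFF..)
[5] append(a, 1) — a=0,1,2,3,5,6,7 c=4 (map FFFFFFFF.)
[6] append(c, 1) — a=0,1,2,3,5,6,7 c=4,8 (map FFFFFFFFF)
[7] truncate(c, 1) — a=0,1,2,3,5,6,7 c=4 (map FFFFFFFF.)
[8] append(c, 1) — a=0,1,2,3,5,6,7 c=4,8 (map FFFFFFFFF)
[9] unlink(c) — a=0,1,2,3,5,6,7 (map FFFF.FFF.)

bitmap = FFFF.FFF.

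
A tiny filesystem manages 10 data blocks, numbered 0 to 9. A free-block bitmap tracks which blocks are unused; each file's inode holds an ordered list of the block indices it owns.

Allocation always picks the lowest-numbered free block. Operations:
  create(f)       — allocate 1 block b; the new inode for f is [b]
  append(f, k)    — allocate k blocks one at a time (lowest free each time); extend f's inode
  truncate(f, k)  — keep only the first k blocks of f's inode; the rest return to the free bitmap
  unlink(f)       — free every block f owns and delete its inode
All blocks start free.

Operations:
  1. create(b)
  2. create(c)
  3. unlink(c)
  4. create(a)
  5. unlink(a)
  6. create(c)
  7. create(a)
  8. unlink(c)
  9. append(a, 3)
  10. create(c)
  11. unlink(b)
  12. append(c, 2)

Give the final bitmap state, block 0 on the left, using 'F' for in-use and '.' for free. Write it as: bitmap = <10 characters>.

bitmap = FFFFFFF...

after create(b) → b:[0]  free=[F.........]
after create(c) → b:[0], c:[1]  free=[FF........]
after unlink(c) → b:[0]  free=[F.........]
after create(a) → a:[1], b:[0]  free=[FF........]
after unlink(a) → b:[0]  free=[F.........]
after create(c) → b:[0], c:[1]  free=[FF........]
after create(a) → a:[2], b:[0], c:[1]  free=[FFF.......]
after unlink(c) → a:[2], b:[0]  free=[F.F.......]
after append(a, 3) → a:[2, 1, 3, 4], b:[0]  free=[FFFFF.....]
after create(c) → a:[2, 1, 3, 4], b:[0], c:[5]  free=[FFFFFF....]
after unlink(b) → a:[2, 1, 3, 4], c:[5]  free=[.FFFFF....]
after append(c, 2) → a:[2, 1, 3, 4], c:[5, 0, 6]  free=[FFFFFFF...]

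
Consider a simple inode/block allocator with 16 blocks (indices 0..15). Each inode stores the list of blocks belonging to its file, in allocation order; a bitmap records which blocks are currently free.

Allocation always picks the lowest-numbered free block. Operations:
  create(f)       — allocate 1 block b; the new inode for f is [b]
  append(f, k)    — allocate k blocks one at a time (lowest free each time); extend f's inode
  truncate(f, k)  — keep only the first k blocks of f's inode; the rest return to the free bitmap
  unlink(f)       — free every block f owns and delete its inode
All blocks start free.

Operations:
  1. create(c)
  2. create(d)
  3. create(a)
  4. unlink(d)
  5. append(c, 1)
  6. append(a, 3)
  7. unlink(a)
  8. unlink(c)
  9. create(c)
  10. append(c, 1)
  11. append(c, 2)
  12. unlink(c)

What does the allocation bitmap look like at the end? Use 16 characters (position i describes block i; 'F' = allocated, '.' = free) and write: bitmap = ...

create(c): bitmap=F............... | c=[0]
create(d): bitmap=FF.............. | c=[0] d=[1]
create(a): bitmap=FFF............. | a=[2] c=[0] d=[1]
unlink(d): bitmap=F.F............. | a=[2] c=[0]
append(c, 1): bitmap=FFF............. | a=[2] c=[0, 1]
append(a, 3): bitmap=FFFFFF.......... | a=[2, 3, 4, 5] c=[0, 1]
unlink(a): bitmap=FF.............. | c=[0, 1]
unlink(c): bitmap=................ | 
create(c): bitmap=F............... | c=[0]
append(c, 1): bitmap=FF.............. | c=[0, 1]
append(c, 2): bitmap=FFFF............ | c=[0, 1, 2, 3]
unlink(c): bitmap=................ | 

bitmap = ................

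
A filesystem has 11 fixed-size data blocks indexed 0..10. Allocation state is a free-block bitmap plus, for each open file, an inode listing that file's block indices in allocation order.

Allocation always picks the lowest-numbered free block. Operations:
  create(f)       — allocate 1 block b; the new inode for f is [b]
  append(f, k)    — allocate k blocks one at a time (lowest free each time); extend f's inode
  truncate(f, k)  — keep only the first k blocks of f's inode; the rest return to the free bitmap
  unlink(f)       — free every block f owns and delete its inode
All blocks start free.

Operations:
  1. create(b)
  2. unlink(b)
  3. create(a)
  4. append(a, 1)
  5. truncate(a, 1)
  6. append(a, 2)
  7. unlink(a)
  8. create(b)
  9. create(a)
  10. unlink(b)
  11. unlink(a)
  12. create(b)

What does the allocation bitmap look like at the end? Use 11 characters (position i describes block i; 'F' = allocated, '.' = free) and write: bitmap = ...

bitmap = F..........

create(b): bitmap=F.......... | b=[0]
unlink(b): bitmap=........... | 
create(a): bitmap=F.......... | a=[0]
append(a, 1): bitmap=FF......... | a=[0, 1]
truncate(a, 1): bitmap=F.......... | a=[0]
append(a, 2): bitmap=FFF........ | a=[0, 1, 2]
unlink(a): bitmap=........... | 
create(b): bitmap=F.......... | b=[0]
create(a): bitmap=FF......... | a=[1] b=[0]
unlink(b): bitmap=.F......... | a=[1]
unlink(a): bitmap=........... | 
create(b): bitmap=F.......... | b=[0]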